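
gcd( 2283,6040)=1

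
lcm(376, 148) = 13912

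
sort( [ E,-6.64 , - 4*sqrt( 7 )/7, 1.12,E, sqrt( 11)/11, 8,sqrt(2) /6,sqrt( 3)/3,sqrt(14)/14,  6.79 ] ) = [ - 6.64 ,-4*sqrt( 7 )/7, sqrt (2 )/6, sqrt( 14 ) /14, sqrt(11) /11,sqrt ( 3) /3,1.12,  E,E , 6.79, 8] 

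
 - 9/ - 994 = 9/994=0.01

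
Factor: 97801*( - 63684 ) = -6228358884= -2^2 * 3^2*11^1*17^1*29^1*61^1 * 523^1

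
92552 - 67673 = 24879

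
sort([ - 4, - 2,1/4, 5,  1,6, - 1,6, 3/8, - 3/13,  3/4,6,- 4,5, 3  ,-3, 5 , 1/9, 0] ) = [ - 4, - 4, - 3, - 2,-1, - 3/13,0 , 1/9, 1/4,  3/8, 3/4,  1,3,5 , 5,5,6,6,6] 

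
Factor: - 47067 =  - 3^1*29^1*541^1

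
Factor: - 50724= - 2^2*3^2 * 1409^1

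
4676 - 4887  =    -  211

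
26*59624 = 1550224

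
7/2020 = 7/2020 = 0.00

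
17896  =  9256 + 8640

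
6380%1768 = 1076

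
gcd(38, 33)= 1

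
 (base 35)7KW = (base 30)aa7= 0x245B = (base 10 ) 9307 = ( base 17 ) 1F38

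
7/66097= 7/66097 = 0.00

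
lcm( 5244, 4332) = 99636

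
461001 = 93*4957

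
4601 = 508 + 4093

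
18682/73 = 18682/73 = 255.92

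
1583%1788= 1583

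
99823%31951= 3970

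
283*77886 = 22041738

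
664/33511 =664/33511 = 0.02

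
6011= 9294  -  3283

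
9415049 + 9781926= 19196975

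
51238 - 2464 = 48774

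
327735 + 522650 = 850385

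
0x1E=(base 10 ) 30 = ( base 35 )U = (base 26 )14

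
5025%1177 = 317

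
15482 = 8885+6597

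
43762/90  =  486 + 11/45 = 486.24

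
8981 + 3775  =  12756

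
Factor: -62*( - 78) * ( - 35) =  - 169260 = - 2^2*3^1 * 5^1 * 7^1* 13^1*31^1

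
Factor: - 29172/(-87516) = 3^( - 1 ) = 1/3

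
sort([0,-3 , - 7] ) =[ - 7,-3,0]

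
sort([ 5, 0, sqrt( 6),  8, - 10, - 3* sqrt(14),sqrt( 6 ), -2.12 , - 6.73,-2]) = [- 3*sqrt( 14), - 10, - 6.73, -2.12, - 2, 0, sqrt(6 ), sqrt(6 ),5, 8]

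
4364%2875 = 1489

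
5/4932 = 5/4932   =  0.00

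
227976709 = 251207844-23231135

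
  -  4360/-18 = 2180/9 = 242.22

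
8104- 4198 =3906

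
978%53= 24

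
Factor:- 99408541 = -99408541^1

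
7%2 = 1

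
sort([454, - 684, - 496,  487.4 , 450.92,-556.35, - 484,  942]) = [ - 684 , - 556.35, - 496, - 484, 450.92,454, 487.4, 942 ] 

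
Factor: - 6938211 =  - 3^1 * 7^1*19^1*17389^1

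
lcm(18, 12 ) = 36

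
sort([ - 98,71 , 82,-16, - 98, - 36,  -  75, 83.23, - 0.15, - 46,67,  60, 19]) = [  -  98,-98, - 75, - 46, - 36, -16, - 0.15 , 19, 60 , 67, 71  ,  82,  83.23] 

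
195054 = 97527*2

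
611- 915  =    -  304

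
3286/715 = 4  +  426/715 = 4.60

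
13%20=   13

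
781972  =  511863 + 270109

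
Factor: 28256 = 2^5*883^1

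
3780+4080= 7860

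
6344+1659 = 8003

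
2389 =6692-4303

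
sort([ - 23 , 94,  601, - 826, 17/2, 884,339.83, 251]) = [ - 826, - 23, 17/2,94,251,  339.83,601, 884]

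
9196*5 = 45980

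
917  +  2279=3196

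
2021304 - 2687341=  -  666037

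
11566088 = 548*21106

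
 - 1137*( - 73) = 83001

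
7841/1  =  7841 = 7841.00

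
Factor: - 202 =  - 2^1*101^1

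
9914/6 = 4957/3 = 1652.33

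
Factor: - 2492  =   - 2^2*7^1*89^1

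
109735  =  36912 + 72823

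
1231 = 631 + 600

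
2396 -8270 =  - 5874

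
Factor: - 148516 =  - 2^2*107^1*347^1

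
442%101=38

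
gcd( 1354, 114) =2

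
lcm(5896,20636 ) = 41272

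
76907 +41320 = 118227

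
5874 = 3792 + 2082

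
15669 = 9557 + 6112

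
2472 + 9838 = 12310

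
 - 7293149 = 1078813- 8371962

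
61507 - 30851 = 30656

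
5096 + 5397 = 10493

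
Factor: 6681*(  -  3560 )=-23784360 = -2^3*3^1*5^1*17^1*89^1*131^1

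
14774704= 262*56392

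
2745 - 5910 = -3165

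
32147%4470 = 857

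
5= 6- 1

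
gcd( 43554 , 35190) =102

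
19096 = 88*217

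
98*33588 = 3291624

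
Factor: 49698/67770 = 11/15=3^( - 1)*5^( - 1)*11^1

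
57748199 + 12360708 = 70108907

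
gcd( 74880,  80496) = 1872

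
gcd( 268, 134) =134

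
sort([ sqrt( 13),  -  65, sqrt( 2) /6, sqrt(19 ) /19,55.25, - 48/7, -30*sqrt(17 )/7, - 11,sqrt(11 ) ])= [-65, - 30* sqrt(17) /7, -11,-48/7,sqrt (19 ) /19,sqrt(2)/6,sqrt(11 ),sqrt( 13 ),55.25 ] 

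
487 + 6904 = 7391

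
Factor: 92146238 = 2^1*19^1*773^1*3137^1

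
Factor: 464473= 31^1*14983^1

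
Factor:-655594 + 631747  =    -  3^1*7949^1 = -23847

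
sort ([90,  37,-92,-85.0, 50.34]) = [ - 92,  -  85.0,37,50.34, 90 ]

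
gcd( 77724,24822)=18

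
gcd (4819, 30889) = 79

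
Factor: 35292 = 2^2*3^1*17^1 * 173^1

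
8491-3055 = 5436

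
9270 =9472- 202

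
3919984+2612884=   6532868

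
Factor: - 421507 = - 31^1*13597^1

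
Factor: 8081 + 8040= 16121 = 7^3*47^1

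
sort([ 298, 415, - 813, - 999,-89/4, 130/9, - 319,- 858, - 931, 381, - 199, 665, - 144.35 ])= [ - 999,  -  931, - 858, - 813, - 319 ,-199, -144.35, - 89/4,130/9,  298,381, 415,665]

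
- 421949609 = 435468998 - 857418607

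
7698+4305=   12003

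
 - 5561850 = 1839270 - 7401120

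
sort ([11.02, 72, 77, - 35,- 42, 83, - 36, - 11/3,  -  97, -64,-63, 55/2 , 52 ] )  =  [ - 97, - 64,- 63, - 42,  -  36,-35, - 11/3, 11.02, 55/2,52,72,77, 83]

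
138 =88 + 50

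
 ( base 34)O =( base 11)22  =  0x18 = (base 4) 120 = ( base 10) 24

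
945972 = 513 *1844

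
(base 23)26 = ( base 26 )20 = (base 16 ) 34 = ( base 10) 52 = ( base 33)1J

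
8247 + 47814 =56061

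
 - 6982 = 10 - 6992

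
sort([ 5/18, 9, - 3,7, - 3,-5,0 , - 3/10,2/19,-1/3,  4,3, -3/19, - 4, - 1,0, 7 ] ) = [-5,-4,-3, - 3, -1, - 1/3, - 3/10,-3/19,0,0,  2/19,5/18, 3,4,7,7 , 9 ]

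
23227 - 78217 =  - 54990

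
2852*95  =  270940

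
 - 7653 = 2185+  -  9838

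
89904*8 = 719232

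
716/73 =9 +59/73 =9.81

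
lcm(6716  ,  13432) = 13432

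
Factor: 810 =2^1* 3^4*5^1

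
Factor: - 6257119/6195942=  - 2^(-1 )*3^(-2 ) *11^1*107^( - 1)*271^1*2099^1*3217^( - 1)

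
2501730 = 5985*418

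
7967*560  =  4461520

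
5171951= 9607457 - 4435506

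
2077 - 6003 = - 3926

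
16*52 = 832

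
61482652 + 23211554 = 84694206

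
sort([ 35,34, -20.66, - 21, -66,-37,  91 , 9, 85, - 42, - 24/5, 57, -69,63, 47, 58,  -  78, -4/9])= [-78, - 69,-66, -42, -37 , -21, - 20.66, - 24/5 ,- 4/9, 9, 34, 35,47,  57, 58, 63 , 85, 91] 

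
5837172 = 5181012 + 656160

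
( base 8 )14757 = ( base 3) 100002220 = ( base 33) 636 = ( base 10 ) 6639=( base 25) afe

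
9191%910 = 91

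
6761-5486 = 1275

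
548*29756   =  16306288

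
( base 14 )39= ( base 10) 51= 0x33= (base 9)56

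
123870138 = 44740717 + 79129421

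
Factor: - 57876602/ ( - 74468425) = 2^1 * 5^(-2) * 7^1*17^1* 23^1*97^1*109^1*2978737^( - 1 )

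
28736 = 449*64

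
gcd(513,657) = 9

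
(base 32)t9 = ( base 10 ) 937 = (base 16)3A9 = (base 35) qr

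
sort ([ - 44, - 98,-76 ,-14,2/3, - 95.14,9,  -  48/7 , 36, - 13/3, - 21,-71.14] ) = [ - 98, - 95.14 , - 76, - 71.14, - 44, - 21, - 14, - 48/7, - 13/3,2/3,9,36] 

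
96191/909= 105 + 746/909  =  105.82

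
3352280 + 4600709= 7952989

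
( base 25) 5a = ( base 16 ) 87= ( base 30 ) 4f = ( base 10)135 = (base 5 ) 1020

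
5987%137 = 96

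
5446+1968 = 7414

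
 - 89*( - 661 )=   58829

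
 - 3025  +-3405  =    -  6430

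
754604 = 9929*76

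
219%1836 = 219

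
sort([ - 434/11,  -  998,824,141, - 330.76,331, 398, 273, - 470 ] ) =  [ - 998, - 470, - 330.76, - 434/11, 141, 273,331 , 398,824]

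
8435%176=163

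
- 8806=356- 9162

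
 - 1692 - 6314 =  - 8006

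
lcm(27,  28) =756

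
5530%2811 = 2719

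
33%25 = 8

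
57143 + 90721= 147864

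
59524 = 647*92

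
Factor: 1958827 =13^1*53^1*2843^1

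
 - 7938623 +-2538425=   -  10477048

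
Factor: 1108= 2^2  *  277^1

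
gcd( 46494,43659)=567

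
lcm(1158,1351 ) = 8106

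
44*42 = 1848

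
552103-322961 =229142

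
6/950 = 3/475 = 0.01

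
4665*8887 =41457855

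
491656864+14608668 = 506265532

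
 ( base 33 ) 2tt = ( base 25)51e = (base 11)2417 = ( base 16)C5C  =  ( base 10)3164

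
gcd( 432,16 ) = 16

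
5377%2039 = 1299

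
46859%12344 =9827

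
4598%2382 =2216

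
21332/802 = 10666/401 = 26.60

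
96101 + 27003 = 123104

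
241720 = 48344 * 5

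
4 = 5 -1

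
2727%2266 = 461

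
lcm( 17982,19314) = 521478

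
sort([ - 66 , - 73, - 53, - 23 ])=[ - 73, - 66, - 53, - 23 ]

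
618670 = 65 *9518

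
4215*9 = 37935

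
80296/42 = 1911 + 17/21 = 1911.81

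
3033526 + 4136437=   7169963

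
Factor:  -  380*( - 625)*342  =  81225000= 2^3*3^2*5^5*19^2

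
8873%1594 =903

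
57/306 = 19/102 = 0.19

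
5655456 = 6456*876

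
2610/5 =522 = 522.00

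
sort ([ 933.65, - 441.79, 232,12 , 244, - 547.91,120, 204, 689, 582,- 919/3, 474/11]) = [  -  547.91, - 441.79, - 919/3, 12, 474/11,120, 204, 232, 244 , 582,689,933.65 ] 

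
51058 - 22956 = 28102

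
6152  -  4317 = 1835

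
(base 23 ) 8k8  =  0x125C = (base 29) 5H2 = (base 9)6402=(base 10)4700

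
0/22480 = 0 = 0.00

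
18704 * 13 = 243152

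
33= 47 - 14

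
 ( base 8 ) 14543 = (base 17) 1585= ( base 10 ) 6499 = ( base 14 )2523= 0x1963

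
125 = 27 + 98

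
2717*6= 16302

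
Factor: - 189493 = - 189493^1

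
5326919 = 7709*691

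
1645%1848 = 1645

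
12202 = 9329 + 2873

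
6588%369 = 315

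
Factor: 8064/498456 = 2^4*23^( - 1 )*43^( - 1)= 16/989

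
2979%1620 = 1359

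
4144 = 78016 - 73872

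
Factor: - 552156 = - 2^2*3^1*11^1 *47^1 * 89^1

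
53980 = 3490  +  50490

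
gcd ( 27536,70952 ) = 8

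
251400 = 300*838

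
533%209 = 115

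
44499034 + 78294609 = 122793643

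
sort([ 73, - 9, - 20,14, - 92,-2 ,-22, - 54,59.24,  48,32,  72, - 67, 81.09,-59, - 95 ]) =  [ - 95,-92, - 67,-59, - 54,- 22 , - 20, - 9,  -  2, 14, 32, 48, 59.24 , 72 , 73, 81.09]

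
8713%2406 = 1495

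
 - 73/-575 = 73/575 = 0.13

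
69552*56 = 3894912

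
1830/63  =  610/21 = 29.05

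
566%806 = 566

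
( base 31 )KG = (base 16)27c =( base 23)14f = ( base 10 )636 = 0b1001111100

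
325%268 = 57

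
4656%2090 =476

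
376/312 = 1 + 8/39 = 1.21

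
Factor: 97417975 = 5^2*53^1*73523^1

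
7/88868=7/88868  =  0.00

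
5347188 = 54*99022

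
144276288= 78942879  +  65333409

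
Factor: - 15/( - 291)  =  5/97 = 5^1*97^( - 1 )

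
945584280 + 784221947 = 1729806227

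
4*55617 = 222468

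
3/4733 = 3/4733 = 0.00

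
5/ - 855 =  - 1/171 = - 0.01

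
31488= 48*656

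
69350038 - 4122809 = 65227229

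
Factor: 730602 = 2^1* 3^2*37^1*1097^1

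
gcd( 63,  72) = 9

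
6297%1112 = 737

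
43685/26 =43685/26= 1680.19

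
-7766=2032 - 9798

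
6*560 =3360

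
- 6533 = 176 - 6709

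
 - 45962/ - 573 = 45962/573 = 80.21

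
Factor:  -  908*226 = -205208  =  - 2^3 * 113^1*227^1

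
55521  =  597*93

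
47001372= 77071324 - 30069952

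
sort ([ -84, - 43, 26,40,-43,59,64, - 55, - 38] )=[ -84, - 55,  -  43, - 43, - 38,26,40,59, 64] 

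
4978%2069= 840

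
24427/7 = 24427/7 = 3489.57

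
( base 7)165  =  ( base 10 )96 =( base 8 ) 140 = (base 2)1100000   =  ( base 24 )40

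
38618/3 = 12872 + 2/3 = 12872.67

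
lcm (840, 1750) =21000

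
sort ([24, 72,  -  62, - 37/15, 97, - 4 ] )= [ - 62,- 4, - 37/15, 24, 72  ,  97 ]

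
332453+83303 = 415756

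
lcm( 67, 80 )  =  5360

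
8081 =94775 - 86694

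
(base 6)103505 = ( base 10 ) 8609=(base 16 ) 21A1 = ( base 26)CJ3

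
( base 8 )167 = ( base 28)47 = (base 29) 43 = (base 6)315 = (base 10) 119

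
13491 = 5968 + 7523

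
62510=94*665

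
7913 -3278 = 4635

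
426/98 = 213/49 =4.35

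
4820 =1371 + 3449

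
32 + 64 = 96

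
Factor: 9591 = 3^1*23^1*139^1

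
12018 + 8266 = 20284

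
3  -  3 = 0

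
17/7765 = 17/7765= 0.00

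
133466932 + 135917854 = 269384786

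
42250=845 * 50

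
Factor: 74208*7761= 575928288 = 2^5*3^2 * 13^1*199^1*773^1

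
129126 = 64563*2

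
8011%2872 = 2267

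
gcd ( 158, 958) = 2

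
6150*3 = 18450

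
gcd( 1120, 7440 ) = 80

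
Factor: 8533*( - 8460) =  - 72189180=-  2^2*3^2*5^1*7^1*23^1*47^1*53^1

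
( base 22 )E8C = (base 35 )5NY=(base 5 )210324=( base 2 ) 1101100110100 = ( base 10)6964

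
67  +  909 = 976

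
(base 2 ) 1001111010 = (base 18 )1H4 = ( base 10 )634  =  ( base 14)334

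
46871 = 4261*11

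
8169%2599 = 372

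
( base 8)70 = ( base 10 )56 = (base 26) 24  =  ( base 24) 28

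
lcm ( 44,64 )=704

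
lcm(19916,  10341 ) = 537732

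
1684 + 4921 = 6605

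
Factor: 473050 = 2^1*5^2*9461^1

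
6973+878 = 7851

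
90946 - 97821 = - 6875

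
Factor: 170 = 2^1*5^1*17^1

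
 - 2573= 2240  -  4813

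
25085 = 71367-46282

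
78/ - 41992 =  - 1 + 20957/20996 = - 0.00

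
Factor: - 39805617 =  - 3^1 *23^1*281^1 * 2053^1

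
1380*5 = 6900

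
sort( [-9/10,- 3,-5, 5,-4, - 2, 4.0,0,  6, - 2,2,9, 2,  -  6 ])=[ - 6, - 5,- 4 , - 3, - 2,-2,-9/10,0,2, 2, 4.0,  5,6,  9 ]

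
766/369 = 2 +28/369 = 2.08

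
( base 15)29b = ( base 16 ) 254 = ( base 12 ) 418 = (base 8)1124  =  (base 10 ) 596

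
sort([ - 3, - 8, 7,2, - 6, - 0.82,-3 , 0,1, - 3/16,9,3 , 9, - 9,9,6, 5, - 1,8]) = [ - 9, - 8 ,-6, -3, - 3 , - 1,  -  0.82, - 3/16,0,1,  2,3,5, 6,7,  8, 9, 9,9]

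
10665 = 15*711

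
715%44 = 11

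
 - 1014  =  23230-24244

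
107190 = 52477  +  54713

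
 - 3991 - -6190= 2199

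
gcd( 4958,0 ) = 4958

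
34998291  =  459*76249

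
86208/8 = 10776 = 10776.00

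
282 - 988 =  - 706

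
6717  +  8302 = 15019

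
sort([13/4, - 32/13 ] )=[-32/13,13/4 ] 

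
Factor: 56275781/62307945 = 3^(- 2 )*5^( - 1 )*7^(- 1)*197803^( - 1 )*56275781^1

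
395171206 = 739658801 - 344487595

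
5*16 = 80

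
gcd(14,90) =2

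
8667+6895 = 15562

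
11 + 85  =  96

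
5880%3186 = 2694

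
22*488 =10736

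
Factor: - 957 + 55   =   -902=-2^1*11^1*41^1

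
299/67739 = 299/67739 = 0.00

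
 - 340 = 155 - 495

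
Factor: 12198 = 2^1*3^1*19^1*107^1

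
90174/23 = 90174/23=   3920.61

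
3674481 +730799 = 4405280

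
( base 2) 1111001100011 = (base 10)7779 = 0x1e63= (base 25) CB4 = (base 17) 19fa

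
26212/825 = 31 + 637/825 = 31.77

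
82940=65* 1276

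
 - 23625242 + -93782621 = - 117407863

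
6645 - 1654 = 4991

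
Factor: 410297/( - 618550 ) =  -2^( - 1) * 5^ ( - 2 )*23^1*89^( - 1)*139^( - 1)*17839^1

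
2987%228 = 23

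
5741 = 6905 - 1164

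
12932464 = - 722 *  ( - 17912)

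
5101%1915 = 1271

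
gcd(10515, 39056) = 1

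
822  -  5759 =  - 4937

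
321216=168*1912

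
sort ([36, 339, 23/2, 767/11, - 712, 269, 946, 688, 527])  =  [ - 712, 23/2, 36 , 767/11, 269, 339, 527,  688,946]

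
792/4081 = 72/371 = 0.19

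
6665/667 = 9 + 662/667= 9.99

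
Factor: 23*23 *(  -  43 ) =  - 22747  =  -  23^2*43^1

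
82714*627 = 51861678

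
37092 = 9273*4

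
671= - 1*(-671)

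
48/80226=8/13371 = 0.00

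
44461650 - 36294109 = 8167541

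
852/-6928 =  - 213/1732 =-0.12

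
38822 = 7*5546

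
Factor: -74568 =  - 2^3*3^1*13^1*239^1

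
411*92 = 37812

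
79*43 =3397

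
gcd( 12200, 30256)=488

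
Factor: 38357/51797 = 11^2 * 317^1*51797^( -1)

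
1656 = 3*552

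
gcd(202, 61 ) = 1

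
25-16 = 9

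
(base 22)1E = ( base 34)12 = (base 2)100100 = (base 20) 1g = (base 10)36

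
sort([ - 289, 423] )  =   [ - 289,423]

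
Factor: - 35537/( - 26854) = 2^( - 1)*29^(-1) * 463^( - 1)*35537^1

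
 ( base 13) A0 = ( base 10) 130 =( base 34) 3s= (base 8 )202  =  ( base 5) 1010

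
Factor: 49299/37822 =2^( - 1)*3^1*16433^1*18911^(-1) 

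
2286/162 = 127/9 =14.11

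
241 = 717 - 476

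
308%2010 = 308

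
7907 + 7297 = 15204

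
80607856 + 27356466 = 107964322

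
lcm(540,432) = 2160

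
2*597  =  1194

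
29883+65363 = 95246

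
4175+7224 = 11399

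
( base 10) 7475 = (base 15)2335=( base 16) 1d33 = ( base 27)a6n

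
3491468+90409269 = 93900737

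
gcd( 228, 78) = 6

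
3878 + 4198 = 8076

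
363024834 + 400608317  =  763633151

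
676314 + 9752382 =10428696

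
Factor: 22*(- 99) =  - 2^1*3^2*11^2 = -  2178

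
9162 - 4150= 5012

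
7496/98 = 76+24/49=76.49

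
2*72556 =145112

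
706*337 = 237922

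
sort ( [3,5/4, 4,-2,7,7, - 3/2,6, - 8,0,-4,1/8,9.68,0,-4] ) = [ - 8 , - 4, - 4, - 2, - 3/2, 0,0,  1/8,5/4,3,4,6 , 7, 7,9.68 ]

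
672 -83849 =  - 83177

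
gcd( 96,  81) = 3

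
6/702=1/117 = 0.01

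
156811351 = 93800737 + 63010614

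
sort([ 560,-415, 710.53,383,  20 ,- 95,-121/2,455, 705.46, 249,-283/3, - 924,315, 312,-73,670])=[- 924, - 415,-95, - 283/3,-73, - 121/2 , 20,249, 312,  315 , 383 , 455,560,  670,705.46,710.53]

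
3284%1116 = 1052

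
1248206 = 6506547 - 5258341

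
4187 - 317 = 3870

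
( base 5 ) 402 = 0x66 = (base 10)102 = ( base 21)4i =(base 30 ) 3C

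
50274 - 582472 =  -  532198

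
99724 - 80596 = 19128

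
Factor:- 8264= -2^3*1033^1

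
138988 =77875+61113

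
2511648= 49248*51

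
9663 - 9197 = 466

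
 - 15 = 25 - 40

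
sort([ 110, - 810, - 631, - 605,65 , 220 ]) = [ - 810, - 631, - 605,65,110,220] 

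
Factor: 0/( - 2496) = 0 = 0^1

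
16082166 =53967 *298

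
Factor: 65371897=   65371897^1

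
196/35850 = 98/17925 = 0.01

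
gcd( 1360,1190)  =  170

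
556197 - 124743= 431454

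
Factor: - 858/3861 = -2^1* 3^(-2 ) = - 2/9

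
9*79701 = 717309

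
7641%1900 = 41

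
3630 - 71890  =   - 68260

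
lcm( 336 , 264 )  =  3696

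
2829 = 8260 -5431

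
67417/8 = 67417/8 = 8427.12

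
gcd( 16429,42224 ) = 7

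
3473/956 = 3473/956 = 3.63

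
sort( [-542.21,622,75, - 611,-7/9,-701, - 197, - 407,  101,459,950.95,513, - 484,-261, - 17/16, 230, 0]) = [ - 701,-611, - 542.21, - 484,-407, - 261, - 197, -17/16,-7/9,0,75 , 101,230,459,  513, 622, 950.95 ] 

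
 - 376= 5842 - 6218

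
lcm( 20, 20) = 20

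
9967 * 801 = 7983567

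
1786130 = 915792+870338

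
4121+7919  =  12040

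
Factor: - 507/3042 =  - 1/6 = - 2^(-1 )*3^( - 1 )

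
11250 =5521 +5729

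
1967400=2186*900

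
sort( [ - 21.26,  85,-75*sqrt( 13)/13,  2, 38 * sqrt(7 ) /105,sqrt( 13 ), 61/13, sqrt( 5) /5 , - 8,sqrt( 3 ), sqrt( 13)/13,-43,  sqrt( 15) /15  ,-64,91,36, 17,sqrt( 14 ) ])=[ - 64,-43,-21.26,  -  75*sqrt( 13 )/13,-8,sqrt(15) /15,sqrt( 13)/13, sqrt(5 )/5, 38*sqrt( 7) /105,sqrt(3), 2, sqrt (13), sqrt( 14),61/13,17,  36,85,91 ] 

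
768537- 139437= 629100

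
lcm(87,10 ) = 870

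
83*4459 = 370097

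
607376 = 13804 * 44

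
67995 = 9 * 7555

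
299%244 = 55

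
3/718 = 3/718 = 0.00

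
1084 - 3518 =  - 2434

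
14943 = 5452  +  9491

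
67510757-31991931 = 35518826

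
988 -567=421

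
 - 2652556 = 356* ( - 7451) 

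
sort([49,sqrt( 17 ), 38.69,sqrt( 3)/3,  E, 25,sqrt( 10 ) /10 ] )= [sqrt( 10)/10,sqrt( 3 ) /3,E, sqrt( 17 ) , 25 , 38.69,49 ] 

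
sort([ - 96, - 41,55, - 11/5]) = [  -  96 ,-41, - 11/5,55]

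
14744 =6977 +7767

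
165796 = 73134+92662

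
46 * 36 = 1656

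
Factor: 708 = 2^2* 3^1*59^1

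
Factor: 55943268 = 2^2 * 3^1*23^1*202693^1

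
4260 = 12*355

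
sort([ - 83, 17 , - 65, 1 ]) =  [ - 83, - 65,1,  17] 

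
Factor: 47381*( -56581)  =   - 2680864361 = - 7^1 *59^1*137^1 *47381^1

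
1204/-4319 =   -  1 + 445/617=- 0.28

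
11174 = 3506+7668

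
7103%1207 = 1068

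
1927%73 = 29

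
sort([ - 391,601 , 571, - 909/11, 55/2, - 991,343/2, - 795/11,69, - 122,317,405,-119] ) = [ - 991,  -  391, - 122, - 119 , - 909/11, - 795/11,55/2,69,343/2,317,405,571, 601] 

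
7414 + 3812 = 11226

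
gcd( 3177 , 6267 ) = 3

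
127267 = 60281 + 66986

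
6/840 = 1/140 =0.01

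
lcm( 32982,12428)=857532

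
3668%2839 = 829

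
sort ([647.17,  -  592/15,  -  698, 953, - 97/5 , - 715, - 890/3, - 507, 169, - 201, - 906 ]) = [  -  906, - 715, - 698,-507 , - 890/3, - 201, -592/15, - 97/5, 169, 647.17,953]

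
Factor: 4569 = 3^1 * 1523^1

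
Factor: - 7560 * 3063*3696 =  - 85585610880 = - 2^7*3^5*5^1*7^2*11^1*1021^1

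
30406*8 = 243248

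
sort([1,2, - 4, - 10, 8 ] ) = [ - 10  ,-4,  1,2,8 ]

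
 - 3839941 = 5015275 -8855216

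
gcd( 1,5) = 1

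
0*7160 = 0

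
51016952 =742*68756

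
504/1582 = 36/113 = 0.32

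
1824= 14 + 1810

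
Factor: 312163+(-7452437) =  - 7140274=-2^1*443^1*8059^1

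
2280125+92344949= 94625074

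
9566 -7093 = 2473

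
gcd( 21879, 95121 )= 117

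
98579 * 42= 4140318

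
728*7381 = 5373368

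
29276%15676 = 13600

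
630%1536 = 630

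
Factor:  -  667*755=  - 5^1 * 23^1*29^1*151^1 = -503585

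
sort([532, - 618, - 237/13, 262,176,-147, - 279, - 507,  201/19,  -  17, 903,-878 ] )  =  [ - 878,-618, - 507, - 279, - 147, - 237/13, - 17, 201/19, 176 , 262, 532, 903] 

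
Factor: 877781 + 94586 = 11^1*88397^1 = 972367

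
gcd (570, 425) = 5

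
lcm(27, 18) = 54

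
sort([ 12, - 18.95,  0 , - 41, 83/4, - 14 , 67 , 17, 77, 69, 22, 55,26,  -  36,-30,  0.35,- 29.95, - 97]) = [ - 97, - 41,- 36, - 30 ,- 29.95, - 18.95,-14,  0, 0.35,  12, 17, 83/4, 22,26, 55, 67, 69, 77 ] 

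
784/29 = 27 + 1/29 = 27.03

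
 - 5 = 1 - 6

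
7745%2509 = 218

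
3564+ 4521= 8085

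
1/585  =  1/585 = 0.00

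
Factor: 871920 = 2^4* 3^2*5^1*7^1*  173^1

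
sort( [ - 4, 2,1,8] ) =[-4,  1,2,8]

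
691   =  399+292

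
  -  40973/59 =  - 40973/59=-694.46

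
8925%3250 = 2425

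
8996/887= 10 + 126/887 = 10.14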